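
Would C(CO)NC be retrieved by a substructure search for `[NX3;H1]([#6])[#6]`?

Yes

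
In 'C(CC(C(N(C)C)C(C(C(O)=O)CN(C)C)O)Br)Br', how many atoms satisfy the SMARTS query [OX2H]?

2

The query [OX2H] means: aliphatic oxygen with two connections, one of which is H — an -OH oxygen.
Check the 19 heavy atoms by environment: 3× C (H2, X4) → no; 4× C (H1, X4) → no; 1× C (H0, X3) → no; 1× O (H0, X1) → no; 2× O (H1, X2) → match; 2× N (H0, X3) → no; 4× C (H3, X4) → no; 2× Br (H0, X1) → no.
That gives 2 matching atoms.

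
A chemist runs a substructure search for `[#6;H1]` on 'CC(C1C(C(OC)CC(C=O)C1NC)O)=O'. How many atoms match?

6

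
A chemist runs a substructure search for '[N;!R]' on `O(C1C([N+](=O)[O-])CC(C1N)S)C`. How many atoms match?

2

The query [N;!R] means: aliphatic nitrogen not in a ring.
Check the 12 heavy atoms by environment: 5× C (in 5-ring) → no; 1× N (charge +1, acyclic) → match; 1× O (charge -1, acyclic) → no; 2× O (acyclic) → no; 1× N (acyclic) → match; 1× C (acyclic) → no; 1× S (acyclic) → no.
Summing the matching environments: 1 + 1 = 2 matching atoms.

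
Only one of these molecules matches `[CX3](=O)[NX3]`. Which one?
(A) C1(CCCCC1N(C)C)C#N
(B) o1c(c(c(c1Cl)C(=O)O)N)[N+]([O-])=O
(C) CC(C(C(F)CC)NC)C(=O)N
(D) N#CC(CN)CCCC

[CX3](=O)[NX3] describes a carbonyl carbon bonded to a trivalent nitrogen (an amide).
(A) has a nitrile (-C#N) but the nitrile N is NX1 (triple-bonded), not NX3.
(B) has a primary amino group (-NH2) but the -NH2 is not attached to a carbonyl carbon.
(C) contains a primary amide (-C(=O)NH2), which satisfies every atom and bond constraint.
(D) has a nitrile (-C#N) but the nitrile N is NX1 (triple-bonded), not NX3.
So the answer is (C).

C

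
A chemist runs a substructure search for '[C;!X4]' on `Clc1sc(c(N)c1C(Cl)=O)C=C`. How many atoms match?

3

Check the 12 heavy atoms by environment: 1× s (aromatic, X2) → no; 4× c (aromatic, X3) → no; 1× N (X3) → no; 2× Cl (X1) → no; 3× C (X3) → match; 1× O (X1) → no.
That gives 3 matching atoms.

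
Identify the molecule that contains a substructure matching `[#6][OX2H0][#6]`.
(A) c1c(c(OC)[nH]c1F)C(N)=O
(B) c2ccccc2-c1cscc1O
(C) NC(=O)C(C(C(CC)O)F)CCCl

[#6][OX2H0][#6] describes an aliphatic oxygen bridging two carbons with no H on the oxygen (an ether).
(A) contains a methoxy ether (-OCH3), which satisfies every atom and bond constraint.
(B) has a hydroxyl group (-OH) but the oxygen has H1, not H0 bridging two carbons.
(C) has a hydroxyl group (-OH) but the oxygen has H1, not H0 bridging two carbons.
So the answer is (A).

A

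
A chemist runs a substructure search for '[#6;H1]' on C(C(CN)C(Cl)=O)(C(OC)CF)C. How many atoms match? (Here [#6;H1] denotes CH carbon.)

3

The query [#6;H1] means: any carbon bearing exactly one hydrogen.
Check the 13 heavy atoms by environment: 2× C (H2) → no; 3× C (H1) → match; 1× C (H0) → no; 2× O (H0) → no; 1× Cl (H0) → no; 1× N (H2) → no; 2× C (H3) → no; 1× F (H0) → no.
That gives 3 matching atoms.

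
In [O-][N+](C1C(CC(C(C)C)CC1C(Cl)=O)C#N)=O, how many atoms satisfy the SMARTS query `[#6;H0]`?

2

The query [#6;H0] means: any carbon with no attached hydrogen.
Check the 17 heavy atoms by environment: 5× C (H1) → no; 2× C (H2) → no; 2× C (H3) → no; 1× N (charge +1, H0) → no; 1× O (charge -1, H0) → no; 2× O (H0) → no; 2× C (H0) → match; 1× N (H0) → no; 1× Cl (H0) → no.
That gives 2 matching atoms.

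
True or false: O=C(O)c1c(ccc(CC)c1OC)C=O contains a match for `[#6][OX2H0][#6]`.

The pattern [#6][OX2H0][#6] describes an aliphatic oxygen bridging two carbons with no H on the oxygen — an ether.
The molecule carries a methoxy ether (-OCH3), whose atoms satisfy every constraint of the query, so the pattern matches.

True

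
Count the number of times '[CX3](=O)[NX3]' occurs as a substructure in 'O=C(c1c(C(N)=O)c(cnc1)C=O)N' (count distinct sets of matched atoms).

2

[CX3](=O)[NX3] is the SMARTS for an amide: a carbonyl carbon bonded to a trivalent nitrogen.
The molecule carries 2 separate instances of a primary amide (-C(=O)NH2) meeting every constraint; each maps to a distinct set of atoms, giving 2 matches.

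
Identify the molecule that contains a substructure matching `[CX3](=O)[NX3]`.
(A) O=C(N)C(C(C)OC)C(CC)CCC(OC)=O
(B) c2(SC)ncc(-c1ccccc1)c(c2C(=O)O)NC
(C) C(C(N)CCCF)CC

A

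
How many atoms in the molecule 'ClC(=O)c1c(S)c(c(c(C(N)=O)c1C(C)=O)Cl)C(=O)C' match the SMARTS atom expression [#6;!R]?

The query [#6;!R] means: carbon not in any ring.
Check the 20 heavy atoms by environment: 6× c (aromatic, in 6-ring) → no; 6× C (acyclic) → match; 4× O (acyclic) → no; 1× N (acyclic) → no; 2× Cl (acyclic) → no; 1× S (acyclic) → no.
That gives 6 matching atoms.

6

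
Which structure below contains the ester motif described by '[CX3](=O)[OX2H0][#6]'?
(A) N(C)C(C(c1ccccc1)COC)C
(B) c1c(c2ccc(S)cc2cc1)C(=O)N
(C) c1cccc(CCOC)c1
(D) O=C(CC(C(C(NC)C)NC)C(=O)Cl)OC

D

[CX3](=O)[OX2H0][#6] describes a carbonyl carbon bonded to an oxygen that is itself bonded to carbon (no H on that O) (an ester).
(A) has a methoxy ether (-OCH3) but the ether oxygen is not adjacent to a C=O carbon.
(B) has a primary amide (-C(=O)NH2) but the carbonyl is bonded to N, not to an O-C linkage.
(C) has a methoxy ether (-OCH3) but the ether oxygen is not adjacent to a C=O carbon.
(D) contains a methyl-ester group (-C(=O)OCH3), which satisfies every atom and bond constraint.
So the answer is (D).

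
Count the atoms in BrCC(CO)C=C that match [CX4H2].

Check the 7 heavy atoms by environment: 2× C (H2, X4) → match; 1× C (H1, X4) → no; 1× Br (H0, X1) → no; 1× C (H1, X3) → no; 1× C (H2, X3) → no; 1× O (H1, X2) → no.
That gives 2 matching atoms.

2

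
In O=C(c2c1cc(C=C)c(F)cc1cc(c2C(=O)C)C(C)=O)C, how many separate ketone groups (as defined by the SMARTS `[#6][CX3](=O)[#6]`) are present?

[#6][CX3](=O)[#6] is the SMARTS for a ketone: a carbonyl carbon (no H) flanked by two carbons.
The molecule carries 3 separate instances of an acetyl/ketone group (-C(=O)CH3) meeting every constraint; each maps to a distinct set of atoms, giving 3 matches.

3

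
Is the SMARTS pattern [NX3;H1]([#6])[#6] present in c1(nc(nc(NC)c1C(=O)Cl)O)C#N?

Yes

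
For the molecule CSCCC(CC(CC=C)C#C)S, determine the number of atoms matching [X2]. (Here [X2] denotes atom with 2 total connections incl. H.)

4

The query [X2] means: any atom with exactly two total connections (bonds + H).
Check the 13 heavy atoms by environment: 7× C (X4) → no; 2× C (X2) → match; 2× C (X3) → no; 2× S (X2) → match.
Summing the matching environments: 2 + 2 = 4 matching atoms.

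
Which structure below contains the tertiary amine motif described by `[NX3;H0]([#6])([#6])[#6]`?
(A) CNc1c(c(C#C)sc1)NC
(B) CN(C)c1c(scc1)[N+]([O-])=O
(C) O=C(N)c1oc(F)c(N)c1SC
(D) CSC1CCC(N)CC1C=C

B

[NX3;H0]([#6])([#6])[#6] describes a trivalent nitrogen with no H, bonded to three carbons (a tertiary amine).
(A) has an N-methylamino group (-NHCH3) but the nitrogen still has one H (H1), not H0.
(B) contains a dimethylamino group (-N(CH3)2), which satisfies every atom and bond constraint.
(C) has a primary amide (-C(=O)NH2) but the amide nitrogen has H2 and only one carbon neighbour.
(D) has a primary amino group (-NH2) but the nitrogen has H2, not H0 with three carbons.
So the answer is (B).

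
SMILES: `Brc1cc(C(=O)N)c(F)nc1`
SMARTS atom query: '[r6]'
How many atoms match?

Check the 11 heavy atoms by environment: 1× n (aromatic, in 6-ring) → match; 5× c (aromatic, in 6-ring) → match; 1× Br (acyclic) → no; 1× F (acyclic) → no; 1× C (acyclic) → no; 1× O (acyclic) → no; 1× N (acyclic) → no.
Summing the matching environments: 1 + 5 = 6 matching atoms.

6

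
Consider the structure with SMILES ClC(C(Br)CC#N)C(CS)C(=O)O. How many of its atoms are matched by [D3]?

4

Check the 13 heavy atoms by environment: 3× C (D2) → no; 4× C (D3) → match; 1× N (D1) → no; 1× Cl (D1) → no; 1× Br (D1) → no; 1× S (D1) → no; 2× O (D1) → no.
That gives 4 matching atoms.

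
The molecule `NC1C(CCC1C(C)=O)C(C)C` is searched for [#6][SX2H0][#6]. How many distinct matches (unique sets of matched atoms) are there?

[#6][SX2H0][#6] is the SMARTS for a thioether: an aliphatic sulfur bridging two carbons with no H on the sulfur.
No fragment in the molecule satisfies every constraint, giving 0 matches.

0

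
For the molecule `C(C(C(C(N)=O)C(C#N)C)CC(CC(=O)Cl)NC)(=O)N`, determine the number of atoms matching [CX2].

1

Check the 20 heavy atoms by environment: 8× C (X4) → no; 1× C (X2) → match; 1× N (X1) → no; 3× C (X3) → no; 3× O (X1) → no; 3× N (X3) → no; 1× Cl (X1) → no.
That gives 1 matching atom.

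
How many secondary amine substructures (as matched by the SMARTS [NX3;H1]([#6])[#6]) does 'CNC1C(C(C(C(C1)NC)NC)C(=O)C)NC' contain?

[NX3;H1]([#6])[#6] is the SMARTS for a secondary amine: a trivalent nitrogen with one H, bonded to two carbons.
The molecule carries 4 separate instances of an N-methylamino group (-NHCH3) meeting every constraint; each maps to a distinct set of atoms, giving 4 matches.

4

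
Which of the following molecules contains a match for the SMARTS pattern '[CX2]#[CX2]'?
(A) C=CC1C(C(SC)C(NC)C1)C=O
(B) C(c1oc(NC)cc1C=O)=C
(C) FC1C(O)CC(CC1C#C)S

C

[CX2]#[CX2] describes a carbon-carbon triple bond (an alkyne).
(A) has a vinyl group (-CH=CH2) but the C=C is a double bond; both carbons are CX3, not CX2.
(B) has a vinyl group (-CH=CH2) but the C=C is a double bond; both carbons are CX3, not CX2.
(C) contains an ethynyl group (-C#CH), which satisfies every atom and bond constraint.
So the answer is (C).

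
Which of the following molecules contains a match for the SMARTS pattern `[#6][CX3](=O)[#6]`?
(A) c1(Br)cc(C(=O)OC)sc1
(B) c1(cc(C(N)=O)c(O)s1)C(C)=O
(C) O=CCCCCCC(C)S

B

[#6][CX3](=O)[#6] describes a carbonyl carbon (no H) flanked by two carbons (a ketone).
(A) has a methyl-ester group (-C(=O)OCH3) but one neighbour of the carbonyl carbon is O, not C.
(B) contains an acetyl/ketone group (-C(=O)CH3), which satisfies every atom and bond constraint.
(C) has an aldehyde (-CHO) but the carbonyl carbon has H1, so it is not flanked by two carbons.
So the answer is (B).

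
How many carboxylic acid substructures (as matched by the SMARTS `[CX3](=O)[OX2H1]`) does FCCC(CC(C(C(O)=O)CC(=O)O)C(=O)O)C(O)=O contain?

[CX3](=O)[OX2H1] is the SMARTS for a carboxylic acid: an sp2 carbon double-bonded to O and single-bonded to an -OH oxygen.
The molecule carries 4 separate instances of a carboxylic acid group (-C(=O)OH) meeting every constraint; each maps to a distinct set of atoms, giving 4 matches.

4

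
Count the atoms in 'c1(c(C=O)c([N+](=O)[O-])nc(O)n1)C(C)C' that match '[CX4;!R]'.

The query [CX4;!R] means: aliphatic carbon with four total connections, not in a ring.
Check the 15 heavy atoms by environment: 2× n (aromatic, X2, in 6-ring) → no; 4× c (aromatic, X3, in 6-ring) → no; 1× C (X3, acyclic) → no; 2× O (X1, acyclic) → no; 1× N (charge +1, X3, acyclic) → no; 1× O (charge -1, X1, acyclic) → no; 3× C (X4, acyclic) → match; 1× O (X2, acyclic) → no.
That gives 3 matching atoms.

3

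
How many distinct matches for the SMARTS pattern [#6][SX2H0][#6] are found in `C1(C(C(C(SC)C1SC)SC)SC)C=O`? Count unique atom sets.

[#6][SX2H0][#6] is the SMARTS for a thioether: an aliphatic sulfur bridging two carbons with no H on the sulfur.
The molecule carries 4 separate instances of a methylthio ether (-SCH3) meeting every constraint; each maps to a distinct set of atoms, giving 4 matches.

4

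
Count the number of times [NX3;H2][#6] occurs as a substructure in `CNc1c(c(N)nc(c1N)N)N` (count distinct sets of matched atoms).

[NX3;H2][#6] is the SMARTS for a primary amine: a trivalent nitrogen with two H attached to carbon.
The molecule carries 4 separate instances of a primary amino group (-NH2) meeting every constraint; each maps to a distinct set of atoms, giving 4 matches.

4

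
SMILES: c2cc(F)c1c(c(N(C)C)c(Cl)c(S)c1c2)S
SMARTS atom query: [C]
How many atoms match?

2

Check the 17 heavy atoms by environment: 10× c (aromatic) → no; 2× S → no; 1× F → no; 1× Cl → no; 1× N → no; 2× C → match.
That gives 2 matching atoms.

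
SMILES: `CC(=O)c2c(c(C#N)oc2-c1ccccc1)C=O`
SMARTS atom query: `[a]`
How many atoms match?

11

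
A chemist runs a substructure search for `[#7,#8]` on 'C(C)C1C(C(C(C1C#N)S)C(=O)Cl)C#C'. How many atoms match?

The query [#7,#8] means: nitrogen or oxygen (comma = OR).
Check the 15 heavy atoms by environment: 11× C → no; 1× S → no; 1× O → match; 1× Cl → no; 1× N → match.
Summing the matching environments: 1 + 1 = 2 matching atoms.

2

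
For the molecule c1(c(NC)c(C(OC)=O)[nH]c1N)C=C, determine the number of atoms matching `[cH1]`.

The query [cH1] means: aromatic carbon bearing exactly one hydrogen.
Check the 14 heavy atoms by environment: 1× n (aromatic, H1) → no; 4× c (aromatic, H0) → no; 1× N (H1) → no; 2× C (H3) → no; 1× C (H1) → no; 1× C (H2) → no; 1× N (H2) → no; 1× C (H0) → no; 2× O (H0) → no.
No environment satisfies the query, so 0 matching atoms.

0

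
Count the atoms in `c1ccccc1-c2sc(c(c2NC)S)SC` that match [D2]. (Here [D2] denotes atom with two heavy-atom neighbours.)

8

Check the 16 heavy atoms by environment: 1× s (aromatic, D2) → match; 5× c (aromatic, D3) → no; 1× N (D2) → match; 2× C (D1) → no; 1× S (D1) → no; 5× c (aromatic, D2) → match; 1× S (D2) → match.
Summing the matching environments: 1 + 1 + 5 + 1 = 8 matching atoms.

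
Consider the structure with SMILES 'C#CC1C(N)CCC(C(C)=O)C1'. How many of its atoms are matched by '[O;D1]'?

The query [O;D1] means: aliphatic oxygen bonded to exactly one heavy atom.
Check the 12 heavy atoms by environment: 4× C (D3) → no; 4× C (D2) → no; 1× N (D1) → no; 1× O (D1) → match; 2× C (D1) → no.
That gives 1 matching atom.

1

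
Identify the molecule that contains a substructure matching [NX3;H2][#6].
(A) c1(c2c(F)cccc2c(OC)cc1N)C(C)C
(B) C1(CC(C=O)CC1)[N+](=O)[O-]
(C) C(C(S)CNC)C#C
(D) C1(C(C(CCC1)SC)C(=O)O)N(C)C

[NX3;H2][#6] describes a trivalent nitrogen with two H attached to carbon (a primary amine).
(A) contains a primary amino group (-NH2), which satisfies every atom and bond constraint.
(B) has a nitro group (-[N+](=O)[O-]) but the nitrogen is [N+] with no H, not NX3H2.
(C) has an N-methylamino group (-NHCH3) but the nitrogen bears two carbons and only one H (H1), not H2.
(D) has a dimethylamino group (-N(CH3)2) but the nitrogen has H0, not H2.
So the answer is (A).

A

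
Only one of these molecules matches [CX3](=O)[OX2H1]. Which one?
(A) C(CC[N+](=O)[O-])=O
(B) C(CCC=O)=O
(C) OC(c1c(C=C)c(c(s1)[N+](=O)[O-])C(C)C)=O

[CX3](=O)[OX2H1] describes an sp2 carbon double-bonded to O and single-bonded to an -OH oxygen (a carboxylic acid).
(A) has an aldehyde (-CHO) but there is no singly-bonded oxygen on the carbonyl carbon.
(B) has an aldehyde (-CHO) but there is no singly-bonded oxygen on the carbonyl carbon.
(C) contains a carboxylic acid group (-C(=O)OH), which satisfies every atom and bond constraint.
So the answer is (C).

C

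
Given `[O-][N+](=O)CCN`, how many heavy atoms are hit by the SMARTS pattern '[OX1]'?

2

The query [OX1] means: aliphatic oxygen with one total connection — typically a carbonyl =O or an oxide.
Check the 6 heavy atoms by environment: 2× C (X4) → no; 1× N (charge +1, X3) → no; 1× O (charge -1, X1) → match; 1× O (X1) → match; 1× N (X3) → no.
Summing the matching environments: 1 + 1 = 2 matching atoms.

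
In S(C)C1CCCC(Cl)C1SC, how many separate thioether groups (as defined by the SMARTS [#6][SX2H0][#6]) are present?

[#6][SX2H0][#6] is the SMARTS for a thioether: an aliphatic sulfur bridging two carbons with no H on the sulfur.
The molecule carries 2 separate instances of a methylthio ether (-SCH3) meeting every constraint; each maps to a distinct set of atoms, giving 2 matches.

2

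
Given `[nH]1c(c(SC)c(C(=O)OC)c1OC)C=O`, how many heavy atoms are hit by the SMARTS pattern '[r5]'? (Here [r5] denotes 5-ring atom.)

The query [r5] means: r5 matches atoms in a five-membered ring.
Check the 15 heavy atoms by environment: 1× n (aromatic, in 5-ring) → match; 4× c (aromatic, in 5-ring) → match; 4× O (acyclic) → no; 5× C (acyclic) → no; 1× S (acyclic) → no.
Summing the matching environments: 1 + 4 = 5 matching atoms.

5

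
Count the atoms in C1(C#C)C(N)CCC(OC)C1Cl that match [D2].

4

The query [D2] means: atom with exactly two heavy-atom neighbours.
Check the 12 heavy atoms by environment: 4× C (D3) → no; 3× C (D2) → match; 2× C (D1) → no; 1× N (D1) → no; 1× O (D2) → match; 1× Cl (D1) → no.
Summing the matching environments: 3 + 1 = 4 matching atoms.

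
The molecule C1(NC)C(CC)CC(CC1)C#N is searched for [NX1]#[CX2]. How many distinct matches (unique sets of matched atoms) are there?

1

[NX1]#[CX2] is the SMARTS for a nitrile: a nitrogen triple-bonded to a two-connected carbon.
Exactly one fragment in the molecule meets all constraints, giving 1 match.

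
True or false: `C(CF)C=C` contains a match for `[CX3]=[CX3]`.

The pattern [CX3]=[CX3] describes a non-aromatic C=C double bond between two sp2 carbons — an alkene.
The molecule carries a vinyl group (-CH=CH2), whose atoms satisfy every constraint of the query, so the pattern matches.

True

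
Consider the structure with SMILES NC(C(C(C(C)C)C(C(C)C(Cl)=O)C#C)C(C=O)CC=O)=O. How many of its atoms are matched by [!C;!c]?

The query [!C;!c] means: neither aliphatic nor aromatic carbon — same as [!#6].
Check the 22 heavy atoms by environment: 16× C → no; 4× O → match; 1× Cl → match; 1× N → match.
Summing the matching environments: 4 + 1 + 1 = 6 matching atoms.

6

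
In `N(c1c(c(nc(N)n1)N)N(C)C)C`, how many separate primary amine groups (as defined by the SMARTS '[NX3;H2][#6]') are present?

[NX3;H2][#6] is the SMARTS for a primary amine: a trivalent nitrogen with two H attached to carbon.
The molecule carries 2 separate instances of a primary amino group (-NH2) meeting every constraint; each maps to a distinct set of atoms, giving 2 matches.

2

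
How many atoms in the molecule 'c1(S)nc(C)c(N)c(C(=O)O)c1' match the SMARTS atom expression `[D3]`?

5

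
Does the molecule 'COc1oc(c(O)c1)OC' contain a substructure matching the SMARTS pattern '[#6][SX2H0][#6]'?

No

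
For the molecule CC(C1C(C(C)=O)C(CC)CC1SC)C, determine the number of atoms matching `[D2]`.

3

The query [D2] means: atom with exactly two heavy-atom neighbours.
Check the 15 heavy atoms by environment: 6× C (D3) → no; 2× C (D2) → match; 5× C (D1) → no; 1× O (D1) → no; 1× S (D2) → match.
Summing the matching environments: 2 + 1 = 3 matching atoms.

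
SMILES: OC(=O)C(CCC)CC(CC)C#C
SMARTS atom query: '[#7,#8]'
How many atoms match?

The query [#7,#8] means: nitrogen or oxygen (comma = OR).
Check the 13 heavy atoms by environment: 11× C → no; 2× O → match.
That gives 2 matching atoms.

2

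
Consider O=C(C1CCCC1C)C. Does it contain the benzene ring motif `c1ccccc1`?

No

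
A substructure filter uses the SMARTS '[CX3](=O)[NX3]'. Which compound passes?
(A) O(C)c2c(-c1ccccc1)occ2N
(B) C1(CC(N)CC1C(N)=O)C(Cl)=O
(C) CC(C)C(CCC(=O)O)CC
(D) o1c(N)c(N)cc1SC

B

[CX3](=O)[NX3] describes a carbonyl carbon bonded to a trivalent nitrogen (an amide).
(A) has a primary amino group (-NH2) but the -NH2 is not attached to a carbonyl carbon.
(B) contains a primary amide (-C(=O)NH2), which satisfies every atom and bond constraint.
(C) has a carboxylic acid group (-C(=O)OH) but the carbonyl is bonded to O, not to an NX3 nitrogen.
(D) has a primary amino group (-NH2) but the -NH2 is not attached to a carbonyl carbon.
So the answer is (B).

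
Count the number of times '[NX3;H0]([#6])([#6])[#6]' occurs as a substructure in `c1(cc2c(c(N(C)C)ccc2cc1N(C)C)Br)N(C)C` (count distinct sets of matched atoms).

[NX3;H0]([#6])([#6])[#6] is the SMARTS for a tertiary amine: a trivalent nitrogen with no H, bonded to three carbons.
The molecule carries 3 separate instances of a dimethylamino group (-N(CH3)2) meeting every constraint; each maps to a distinct set of atoms, giving 3 matches.

3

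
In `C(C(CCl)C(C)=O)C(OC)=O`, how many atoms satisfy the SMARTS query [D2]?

3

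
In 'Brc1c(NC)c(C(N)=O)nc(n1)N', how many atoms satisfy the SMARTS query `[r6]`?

The query [r6] means: r6 matches atoms in a six-membered ring.
Check the 13 heavy atoms by environment: 2× n (aromatic, in 6-ring) → match; 4× c (aromatic, in 6-ring) → match; 1× Br (acyclic) → no; 3× N (acyclic) → no; 2× C (acyclic) → no; 1× O (acyclic) → no.
Summing the matching environments: 2 + 4 = 6 matching atoms.

6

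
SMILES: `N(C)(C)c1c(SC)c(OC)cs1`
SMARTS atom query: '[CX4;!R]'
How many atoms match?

4

Check the 12 heavy atoms by environment: 1× s (aromatic, X2, in 5-ring) → no; 4× c (aromatic, X3, in 5-ring) → no; 1× S (X2, acyclic) → no; 4× C (X4, acyclic) → match; 1× N (X3, acyclic) → no; 1× O (X2, acyclic) → no.
That gives 4 matching atoms.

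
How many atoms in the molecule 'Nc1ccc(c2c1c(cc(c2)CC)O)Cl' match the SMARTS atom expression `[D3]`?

The query [D3] means: atom with exactly three heavy-atom neighbours.
Check the 15 heavy atoms by environment: 6× c (aromatic, D3) → match; 4× c (aromatic, D2) → no; 1× N (D1) → no; 1× Cl (D1) → no; 1× C (D2) → no; 1× C (D1) → no; 1× O (D1) → no.
That gives 6 matching atoms.

6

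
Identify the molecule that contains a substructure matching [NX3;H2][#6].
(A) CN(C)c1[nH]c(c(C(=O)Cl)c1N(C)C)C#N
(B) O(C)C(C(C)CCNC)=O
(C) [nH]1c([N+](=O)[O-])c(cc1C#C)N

C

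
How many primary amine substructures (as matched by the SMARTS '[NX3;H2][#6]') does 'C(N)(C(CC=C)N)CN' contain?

3

[NX3;H2][#6] is the SMARTS for a primary amine: a trivalent nitrogen with two H attached to carbon.
The molecule carries 3 separate instances of a primary amino group (-NH2) meeting every constraint; each maps to a distinct set of atoms, giving 3 matches.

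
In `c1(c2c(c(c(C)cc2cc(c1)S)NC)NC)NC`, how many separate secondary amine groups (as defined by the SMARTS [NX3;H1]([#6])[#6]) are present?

3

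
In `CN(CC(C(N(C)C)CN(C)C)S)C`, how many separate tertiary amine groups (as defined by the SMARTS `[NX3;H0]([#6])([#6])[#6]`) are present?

3

[NX3;H0]([#6])([#6])[#6] is the SMARTS for a tertiary amine: a trivalent nitrogen with no H, bonded to three carbons.
The molecule carries 3 separate instances of a dimethylamino group (-N(CH3)2) meeting every constraint; each maps to a distinct set of atoms, giving 3 matches.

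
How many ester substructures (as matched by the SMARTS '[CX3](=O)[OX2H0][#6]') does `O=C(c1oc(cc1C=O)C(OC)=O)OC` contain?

2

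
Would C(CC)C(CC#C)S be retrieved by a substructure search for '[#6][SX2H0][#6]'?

The pattern [#6][SX2H0][#6] describes an aliphatic sulfur bridging two carbons with no H on the sulfur — a thioether.
The closest candidate here is a thiol (-SH), but the sulfur has H1, not H0 bridging two carbons. No other fragment satisfies the full query, so there is no match.

No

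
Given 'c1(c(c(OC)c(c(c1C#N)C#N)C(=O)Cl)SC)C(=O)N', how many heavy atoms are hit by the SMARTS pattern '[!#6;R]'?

0

Check the 20 heavy atoms by environment: 6× c (aromatic, in 6-ring) → no; 6× C (acyclic) → no; 3× O (acyclic) → no; 1× Cl (acyclic) → no; 3× N (acyclic) → no; 1× S (acyclic) → no.
No environment satisfies the query, so 0 matching atoms.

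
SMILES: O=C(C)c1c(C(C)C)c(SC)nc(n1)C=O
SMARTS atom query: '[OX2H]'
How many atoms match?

0

The query [OX2H] means: aliphatic oxygen with two connections, one of which is H — an -OH oxygen.
Check the 16 heavy atoms by environment: 2× n (aromatic, H0, X2) → no; 4× c (aromatic, H0, X3) → no; 1× C (H1, X3) → no; 2× O (H0, X1) → no; 1× S (H0, X2) → no; 4× C (H3, X4) → no; 1× C (H1, X4) → no; 1× C (H0, X3) → no.
No environment satisfies the query, so 0 matching atoms.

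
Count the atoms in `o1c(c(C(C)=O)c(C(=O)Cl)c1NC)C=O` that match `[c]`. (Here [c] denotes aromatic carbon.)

The query [c] means: lowercase c matches aromatic carbon only.
Check the 15 heavy atoms by environment: 1× o (aromatic) → no; 4× c (aromatic) → match; 1× N → no; 5× C → no; 3× O → no; 1× Cl → no.
That gives 4 matching atoms.

4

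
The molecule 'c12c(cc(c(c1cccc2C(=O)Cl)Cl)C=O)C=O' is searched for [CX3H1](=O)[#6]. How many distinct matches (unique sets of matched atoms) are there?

2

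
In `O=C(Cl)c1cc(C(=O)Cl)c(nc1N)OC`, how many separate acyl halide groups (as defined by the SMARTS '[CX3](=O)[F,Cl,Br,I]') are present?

[CX3](=O)[F,Cl,Br,I] is the SMARTS for an acyl halide: a carbonyl carbon bonded to a halogen.
The molecule carries 2 separate instances of an acyl chloride (-C(=O)Cl) meeting every constraint; each maps to a distinct set of atoms, giving 2 matches.

2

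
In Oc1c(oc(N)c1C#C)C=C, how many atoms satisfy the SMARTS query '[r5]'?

5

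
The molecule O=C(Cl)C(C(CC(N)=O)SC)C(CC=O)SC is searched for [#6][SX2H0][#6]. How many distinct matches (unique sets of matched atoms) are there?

2

[#6][SX2H0][#6] is the SMARTS for a thioether: an aliphatic sulfur bridging two carbons with no H on the sulfur.
The molecule carries 2 separate instances of a methylthio ether (-SCH3) meeting every constraint; each maps to a distinct set of atoms, giving 2 matches.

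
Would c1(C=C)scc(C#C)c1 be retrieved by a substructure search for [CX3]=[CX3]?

The pattern [CX3]=[CX3] describes a non-aromatic C=C double bond between two sp2 carbons — an alkene.
The molecule carries a vinyl group (-CH=CH2), whose atoms satisfy every constraint of the query, so the pattern matches.

Yes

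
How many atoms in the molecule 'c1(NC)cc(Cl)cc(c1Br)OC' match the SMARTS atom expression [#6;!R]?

2

The query [#6;!R] means: carbon not in any ring.
Check the 12 heavy atoms by environment: 6× c (aromatic, in 6-ring) → no; 1× O (acyclic) → no; 2× C (acyclic) → match; 1× Cl (acyclic) → no; 1× N (acyclic) → no; 1× Br (acyclic) → no.
That gives 2 matching atoms.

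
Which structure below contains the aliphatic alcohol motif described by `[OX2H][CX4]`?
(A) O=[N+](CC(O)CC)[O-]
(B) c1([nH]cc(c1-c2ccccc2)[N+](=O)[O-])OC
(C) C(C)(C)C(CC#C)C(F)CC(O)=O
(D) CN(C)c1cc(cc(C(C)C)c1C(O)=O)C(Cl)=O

A

[OX2H][CX4] describes a hydroxyl oxygen bound to an sp3 (X4) carbon (an aliphatic alcohol).
(A) contains a hydroxyl group (-OH), which satisfies every atom and bond constraint.
(B) has a methoxy ether (-OCH3) but the oxygen has H0 (ether), not H1.
(C) has a carboxylic acid group (-C(=O)OH) but the -OH is on a CX3 carbonyl carbon, not a CX4 carbon.
(D) has a carboxylic acid group (-C(=O)OH) but the -OH is on a CX3 carbonyl carbon, not a CX4 carbon.
So the answer is (A).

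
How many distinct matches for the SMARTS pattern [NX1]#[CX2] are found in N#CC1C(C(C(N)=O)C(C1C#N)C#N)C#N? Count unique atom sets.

[NX1]#[CX2] is the SMARTS for a nitrile: a nitrogen triple-bonded to a two-connected carbon.
The molecule carries 4 separate instances of a nitrile (-C#N) meeting every constraint; each maps to a distinct set of atoms, giving 4 matches.

4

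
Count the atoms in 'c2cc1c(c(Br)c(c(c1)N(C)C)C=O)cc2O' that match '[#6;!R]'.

Check the 17 heavy atoms by environment: 10× c (aromatic, in 6-ring) → no; 2× O (acyclic) → no; 1× N (acyclic) → no; 3× C (acyclic) → match; 1× Br (acyclic) → no.
That gives 3 matching atoms.

3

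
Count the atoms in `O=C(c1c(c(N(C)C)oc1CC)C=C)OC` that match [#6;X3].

7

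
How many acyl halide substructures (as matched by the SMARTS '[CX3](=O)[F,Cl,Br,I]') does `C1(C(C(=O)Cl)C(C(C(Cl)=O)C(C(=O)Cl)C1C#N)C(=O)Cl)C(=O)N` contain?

4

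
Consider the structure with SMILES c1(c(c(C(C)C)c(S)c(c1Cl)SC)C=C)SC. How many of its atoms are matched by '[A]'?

The query [A] means: A matches any aliphatic (non-aromatic) heavy atom.
Check the 17 heavy atoms by environment: 6× c (aromatic) → no; 3× S → match; 7× C → match; 1× Cl → match.
Summing the matching environments: 3 + 7 + 1 = 11 matching atoms.

11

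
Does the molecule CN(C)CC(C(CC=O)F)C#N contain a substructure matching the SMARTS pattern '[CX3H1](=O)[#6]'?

Yes

The pattern [CX3H1](=O)[#6] describes an sp2 carbon with one H, double-bonded to O and single-bonded to carbon — an aldehyde.
The molecule carries an aldehyde (-CHO), whose atoms satisfy every constraint of the query, so the pattern matches.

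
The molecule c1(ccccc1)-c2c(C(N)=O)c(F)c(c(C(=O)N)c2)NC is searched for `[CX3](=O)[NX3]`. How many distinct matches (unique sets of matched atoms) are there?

[CX3](=O)[NX3] is the SMARTS for an amide: a carbonyl carbon bonded to a trivalent nitrogen.
The molecule carries 2 separate instances of a primary amide (-C(=O)NH2) meeting every constraint; each maps to a distinct set of atoms, giving 2 matches.

2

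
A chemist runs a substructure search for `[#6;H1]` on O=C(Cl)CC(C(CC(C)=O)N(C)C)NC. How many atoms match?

Check the 15 heavy atoms by environment: 2× C (H2) → no; 2× C (H1) → match; 1× N (H1) → no; 4× C (H3) → no; 2× C (H0) → no; 2× O (H0) → no; 1× Cl (H0) → no; 1× N (H0) → no.
That gives 2 matching atoms.

2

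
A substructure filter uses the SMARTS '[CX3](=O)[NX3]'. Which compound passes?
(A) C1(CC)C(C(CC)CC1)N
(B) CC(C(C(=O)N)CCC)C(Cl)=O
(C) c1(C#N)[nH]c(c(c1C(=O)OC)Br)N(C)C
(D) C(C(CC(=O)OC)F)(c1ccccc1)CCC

[CX3](=O)[NX3] describes a carbonyl carbon bonded to a trivalent nitrogen (an amide).
(A) has a primary amino group (-NH2) but the -NH2 is not attached to a carbonyl carbon.
(B) contains a primary amide (-C(=O)NH2), which satisfies every atom and bond constraint.
(C) has a nitrile (-C#N) but the nitrile N is NX1 (triple-bonded), not NX3.
(D) has a methyl-ester group (-C(=O)OCH3) but the carbonyl is bonded to O, not to an NX3 nitrogen.
So the answer is (B).

B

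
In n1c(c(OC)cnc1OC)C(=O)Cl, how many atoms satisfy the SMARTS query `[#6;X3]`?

5

Check the 13 heavy atoms by environment: 2× n (aromatic, X2) → no; 4× c (aromatic, X3) → match; 2× O (X2) → no; 2× C (X4) → no; 1× C (X3) → match; 1× O (X1) → no; 1× Cl (X1) → no.
Summing the matching environments: 4 + 1 = 5 matching atoms.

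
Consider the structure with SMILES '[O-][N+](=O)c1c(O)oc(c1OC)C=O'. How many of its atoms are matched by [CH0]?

Check the 13 heavy atoms by environment: 1× o (aromatic, H0) → no; 4× c (aromatic, H0) → no; 1× O (H1) → no; 1× C (H1) → no; 3× O (H0) → no; 1× C (H3) → no; 1× N (charge +1, H0) → no; 1× O (charge -1, H0) → no.
No environment satisfies the query, so 0 matching atoms.

0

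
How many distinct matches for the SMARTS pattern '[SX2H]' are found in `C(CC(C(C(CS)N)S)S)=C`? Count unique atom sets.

3

[SX2H] is the SMARTS for a thiol: an aliphatic sulfur with two connections, one being H.
The molecule carries 3 separate instances of a thiol (-SH) meeting every constraint; each maps to a distinct set of atoms, giving 3 matches.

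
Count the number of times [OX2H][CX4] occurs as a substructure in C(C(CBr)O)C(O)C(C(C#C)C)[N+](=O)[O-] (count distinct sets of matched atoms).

[OX2H][CX4] is the SMARTS for an aliphatic alcohol: a hydroxyl oxygen bound to an sp3 (X4) carbon.
The molecule carries 2 separate instances of a hydroxyl group (-OH) meeting every constraint; each maps to a distinct set of atoms, giving 2 matches.

2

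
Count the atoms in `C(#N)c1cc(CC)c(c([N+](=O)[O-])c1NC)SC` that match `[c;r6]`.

The query [c;r6] means: aromatic carbon that belongs to a six-membered ring.
Check the 17 heavy atoms by environment: 6× c (aromatic, in 6-ring) → match; 5× C (acyclic) → no; 1× N (charge +1, acyclic) → no; 1× O (charge -1, acyclic) → no; 1× O (acyclic) → no; 2× N (acyclic) → no; 1× S (acyclic) → no.
That gives 6 matching atoms.

6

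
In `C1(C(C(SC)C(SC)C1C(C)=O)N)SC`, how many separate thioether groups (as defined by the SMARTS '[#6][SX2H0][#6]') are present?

[#6][SX2H0][#6] is the SMARTS for a thioether: an aliphatic sulfur bridging two carbons with no H on the sulfur.
The molecule carries 3 separate instances of a methylthio ether (-SCH3) meeting every constraint; each maps to a distinct set of atoms, giving 3 matches.

3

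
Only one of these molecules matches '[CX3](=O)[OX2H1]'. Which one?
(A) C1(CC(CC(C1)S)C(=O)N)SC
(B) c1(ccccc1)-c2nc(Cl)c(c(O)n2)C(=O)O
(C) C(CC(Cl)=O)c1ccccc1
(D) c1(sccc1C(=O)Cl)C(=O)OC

B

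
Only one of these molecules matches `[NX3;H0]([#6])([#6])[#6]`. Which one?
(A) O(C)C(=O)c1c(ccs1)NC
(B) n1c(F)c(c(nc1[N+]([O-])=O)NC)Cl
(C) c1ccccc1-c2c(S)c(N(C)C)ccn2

C

[NX3;H0]([#6])([#6])[#6] describes a trivalent nitrogen with no H, bonded to three carbons (a tertiary amine).
(A) has an N-methylamino group (-NHCH3) but the nitrogen still has one H (H1), not H0.
(B) has an N-methylamino group (-NHCH3) but the nitrogen still has one H (H1), not H0.
(C) contains a dimethylamino group (-N(CH3)2), which satisfies every atom and bond constraint.
So the answer is (C).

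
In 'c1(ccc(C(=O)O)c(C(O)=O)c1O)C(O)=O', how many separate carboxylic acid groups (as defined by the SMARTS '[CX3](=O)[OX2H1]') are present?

3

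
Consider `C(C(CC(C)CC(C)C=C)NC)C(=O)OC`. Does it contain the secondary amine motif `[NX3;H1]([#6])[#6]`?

The pattern [NX3;H1]([#6])[#6] describes a trivalent nitrogen with one H, bonded to two carbons — a secondary amine.
The molecule carries an N-methylamino group (-NHCH3), whose atoms satisfy every constraint of the query, so the pattern matches.

Yes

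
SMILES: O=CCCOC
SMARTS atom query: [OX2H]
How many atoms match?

The query [OX2H] means: aliphatic oxygen with two connections, one of which is H — an -OH oxygen.
Check the 6 heavy atoms by environment: 2× C (H2, X4) → no; 1× O (H0, X2) → no; 1× C (H3, X4) → no; 1× C (H1, X3) → no; 1× O (H0, X1) → no.
No environment satisfies the query, so 0 matching atoms.

0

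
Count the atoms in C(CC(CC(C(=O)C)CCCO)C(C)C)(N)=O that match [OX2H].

1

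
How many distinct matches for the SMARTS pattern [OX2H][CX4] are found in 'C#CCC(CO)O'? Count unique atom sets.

2

[OX2H][CX4] is the SMARTS for an aliphatic alcohol: a hydroxyl oxygen bound to an sp3 (X4) carbon.
The molecule carries 2 separate instances of a hydroxyl group (-OH) meeting every constraint; each maps to a distinct set of atoms, giving 2 matches.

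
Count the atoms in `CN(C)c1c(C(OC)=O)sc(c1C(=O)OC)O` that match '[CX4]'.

The query [CX4] means: C with X4: aliphatic carbon with exactly 4 total connections (bonds + H).
Check the 17 heavy atoms by environment: 1× s (aromatic, X2) → no; 4× c (aromatic, X3) → no; 1× N (X3) → no; 4× C (X4) → match; 3× O (X2) → no; 2× C (X3) → no; 2× O (X1) → no.
That gives 4 matching atoms.

4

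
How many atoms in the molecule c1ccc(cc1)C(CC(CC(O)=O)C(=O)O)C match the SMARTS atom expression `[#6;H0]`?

3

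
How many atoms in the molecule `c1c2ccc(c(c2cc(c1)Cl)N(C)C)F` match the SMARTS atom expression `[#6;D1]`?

Check the 15 heavy atoms by environment: 5× c (aromatic, D3) → no; 5× c (aromatic, D2) → no; 1× N (D3) → no; 2× C (D1) → match; 1× F (D1) → no; 1× Cl (D1) → no.
That gives 2 matching atoms.

2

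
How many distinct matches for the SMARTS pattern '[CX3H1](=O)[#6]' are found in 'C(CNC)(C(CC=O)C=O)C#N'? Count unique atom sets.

2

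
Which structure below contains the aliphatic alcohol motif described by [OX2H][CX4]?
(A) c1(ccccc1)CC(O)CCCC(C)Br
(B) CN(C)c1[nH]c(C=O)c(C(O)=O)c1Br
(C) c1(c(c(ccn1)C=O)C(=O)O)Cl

A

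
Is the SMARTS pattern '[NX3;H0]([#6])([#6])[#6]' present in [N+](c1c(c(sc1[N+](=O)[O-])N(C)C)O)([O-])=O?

Yes

The pattern [NX3;H0]([#6])([#6])[#6] describes a trivalent nitrogen with no H, bonded to three carbons — a tertiary amine.
The molecule carries a dimethylamino group (-N(CH3)2), whose atoms satisfy every constraint of the query, so the pattern matches.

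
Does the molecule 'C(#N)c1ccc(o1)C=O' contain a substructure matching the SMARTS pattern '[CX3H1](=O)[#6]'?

Yes

The pattern [CX3H1](=O)[#6] describes an sp2 carbon with one H, double-bonded to O and single-bonded to carbon — an aldehyde.
The molecule carries an aldehyde (-CHO), whose atoms satisfy every constraint of the query, so the pattern matches.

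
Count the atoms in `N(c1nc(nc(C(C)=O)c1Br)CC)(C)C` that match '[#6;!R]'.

6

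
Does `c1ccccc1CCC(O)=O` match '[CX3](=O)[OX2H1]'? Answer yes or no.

Yes

The pattern [CX3](=O)[OX2H1] describes an sp2 carbon double-bonded to O and single-bonded to an -OH oxygen — a carboxylic acid.
The molecule carries a carboxylic acid group (-C(=O)OH), whose atoms satisfy every constraint of the query, so the pattern matches.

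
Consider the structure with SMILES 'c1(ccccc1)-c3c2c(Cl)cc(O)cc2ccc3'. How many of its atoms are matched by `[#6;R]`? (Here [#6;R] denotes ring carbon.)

16

The query [#6;R] means: carbon that is part of a ring.
Check the 18 heavy atoms by environment: 16× c (aromatic, in 6-ring) → match; 1× O (acyclic) → no; 1× Cl (acyclic) → no.
That gives 16 matching atoms.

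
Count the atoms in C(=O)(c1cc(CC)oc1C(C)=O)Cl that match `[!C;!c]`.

4

Check the 13 heavy atoms by environment: 1× o (aromatic) → match; 4× c (aromatic) → no; 5× C → no; 2× O → match; 1× Cl → match.
Summing the matching environments: 1 + 2 + 1 = 4 matching atoms.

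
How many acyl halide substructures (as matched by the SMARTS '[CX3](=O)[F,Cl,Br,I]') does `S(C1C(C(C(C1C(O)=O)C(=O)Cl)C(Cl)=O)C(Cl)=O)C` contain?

3

[CX3](=O)[F,Cl,Br,I] is the SMARTS for an acyl halide: a carbonyl carbon bonded to a halogen.
The molecule carries 3 separate instances of an acyl chloride (-C(=O)Cl) meeting every constraint; each maps to a distinct set of atoms, giving 3 matches.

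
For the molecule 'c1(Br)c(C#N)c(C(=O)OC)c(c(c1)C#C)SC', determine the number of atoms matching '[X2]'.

5

The query [X2] means: any atom with exactly two total connections (bonds + H).
Check the 17 heavy atoms by environment: 6× c (aromatic, X3) → no; 1× C (X3) → no; 1× O (X1) → no; 1× O (X2) → match; 2× C (X4) → no; 1× Br (X1) → no; 3× C (X2) → match; 1× N (X1) → no; 1× S (X2) → match.
Summing the matching environments: 1 + 3 + 1 = 5 matching atoms.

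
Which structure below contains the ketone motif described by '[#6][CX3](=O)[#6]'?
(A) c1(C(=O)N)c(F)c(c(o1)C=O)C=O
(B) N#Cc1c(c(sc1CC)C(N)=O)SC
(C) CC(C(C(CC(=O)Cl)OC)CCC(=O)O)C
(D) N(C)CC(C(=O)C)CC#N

D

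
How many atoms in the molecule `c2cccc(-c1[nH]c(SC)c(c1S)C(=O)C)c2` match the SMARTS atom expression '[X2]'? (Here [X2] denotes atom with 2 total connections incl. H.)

2

The query [X2] means: any atom with exactly two total connections (bonds + H).
Check the 17 heavy atoms by environment: 1× n (aromatic, X3) → no; 10× c (aromatic, X3) → no; 2× S (X2) → match; 2× C (X4) → no; 1× C (X3) → no; 1× O (X1) → no.
That gives 2 matching atoms.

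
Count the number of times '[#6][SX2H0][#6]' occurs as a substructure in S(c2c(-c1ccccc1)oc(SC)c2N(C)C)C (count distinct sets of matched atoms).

2

[#6][SX2H0][#6] is the SMARTS for a thioether: an aliphatic sulfur bridging two carbons with no H on the sulfur.
The molecule carries 2 separate instances of a methylthio ether (-SCH3) meeting every constraint; each maps to a distinct set of atoms, giving 2 matches.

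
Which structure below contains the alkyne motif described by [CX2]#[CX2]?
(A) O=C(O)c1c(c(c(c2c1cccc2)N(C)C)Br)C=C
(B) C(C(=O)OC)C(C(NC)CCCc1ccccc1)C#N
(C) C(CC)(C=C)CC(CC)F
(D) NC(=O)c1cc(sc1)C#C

[CX2]#[CX2] describes a carbon-carbon triple bond (an alkyne).
(A) has a vinyl group (-CH=CH2) but the C=C is a double bond; both carbons are CX3, not CX2.
(B) has a nitrile (-C#N) but the triple bond is C#N, not C#C.
(C) has a vinyl group (-CH=CH2) but the C=C is a double bond; both carbons are CX3, not CX2.
(D) contains an ethynyl group (-C#CH), which satisfies every atom and bond constraint.
So the answer is (D).

D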